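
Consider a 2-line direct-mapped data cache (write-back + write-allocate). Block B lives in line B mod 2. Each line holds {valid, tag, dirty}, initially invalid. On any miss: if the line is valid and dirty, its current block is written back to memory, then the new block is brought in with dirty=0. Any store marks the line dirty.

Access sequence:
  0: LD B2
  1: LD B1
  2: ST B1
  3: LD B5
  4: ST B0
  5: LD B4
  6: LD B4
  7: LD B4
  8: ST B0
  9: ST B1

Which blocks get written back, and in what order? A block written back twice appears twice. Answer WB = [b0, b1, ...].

WB = [1, 0]

  0 | R B2 → L0 miss [-]
  1 | R B1 → L1 miss [-]
  2 | W B1 → L1 hit [D]
  3 | R B5 → L1 miss wb→B1 [-]
  4 | W B0 → L0 miss [D]
  5 | R B4 → L0 miss wb→B0 [-]
  6 | R B4 → L0 hit [-]
  7 | R B4 → L0 hit [-]
  8 | W B0 → L0 miss [D]
  9 | W B1 → L1 miss [D]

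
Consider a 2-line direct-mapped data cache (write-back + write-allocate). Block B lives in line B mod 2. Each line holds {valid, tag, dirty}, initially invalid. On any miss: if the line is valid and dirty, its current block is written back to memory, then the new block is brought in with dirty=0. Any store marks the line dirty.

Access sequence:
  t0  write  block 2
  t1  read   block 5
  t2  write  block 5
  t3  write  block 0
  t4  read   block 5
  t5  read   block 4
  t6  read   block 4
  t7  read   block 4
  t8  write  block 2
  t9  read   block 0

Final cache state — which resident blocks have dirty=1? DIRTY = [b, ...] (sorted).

  0 | W B2 → L0 miss [D]
  1 | R B5 → L1 miss [-]
  2 | W B5 → L1 hit [D]
  3 | W B0 → L0 miss wb→B2 [D]
  4 | R B5 → L1 hit [D]
  5 | R B4 → L0 miss wb→B0 [-]
  6 | R B4 → L0 hit [-]
  7 | R B4 → L0 hit [-]
  8 | W B2 → L0 miss [D]
  9 | R B0 → L0 miss wb→B2 [-]

DIRTY = [5]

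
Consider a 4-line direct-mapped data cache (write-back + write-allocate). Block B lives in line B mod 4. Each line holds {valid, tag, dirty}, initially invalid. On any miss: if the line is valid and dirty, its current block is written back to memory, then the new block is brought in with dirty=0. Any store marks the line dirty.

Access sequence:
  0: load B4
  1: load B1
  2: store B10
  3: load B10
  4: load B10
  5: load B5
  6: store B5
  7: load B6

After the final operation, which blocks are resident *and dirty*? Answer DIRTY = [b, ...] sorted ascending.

DIRTY = [5]

0: R B4 -> L0 miss  d=-]
1: R B1 -> L1 miss  d=-]
2: W B10 -> L2 miss  d=D]
3: R B10 -> L2 hit  d=D]
4: R B10 -> L2 hit  d=D]
5: R B5 -> L1 miss  d=-]
6: W B5 -> L1 hit  d=D]
7: R B6 -> L2 miss wb->B10  d=-]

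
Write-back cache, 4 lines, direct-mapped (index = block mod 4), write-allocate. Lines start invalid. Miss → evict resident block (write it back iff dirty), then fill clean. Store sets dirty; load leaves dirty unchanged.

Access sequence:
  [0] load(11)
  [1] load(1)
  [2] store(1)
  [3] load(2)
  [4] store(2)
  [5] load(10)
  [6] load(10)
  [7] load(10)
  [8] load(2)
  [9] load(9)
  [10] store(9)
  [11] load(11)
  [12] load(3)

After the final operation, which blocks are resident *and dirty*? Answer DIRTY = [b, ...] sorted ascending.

0: R B11 → L3 miss [-]
1: R B1 → L1 miss [-]
2: W B1 → L1 hit [D]
3: R B2 → L2 miss [-]
4: W B2 → L2 hit [D]
5: R B10 → L2 miss wb→B2 [-]
6: R B10 → L2 hit [-]
7: R B10 → L2 hit [-]
8: R B2 → L2 miss [-]
9: R B9 → L1 miss wb→B1 [-]
10: W B9 → L1 hit [D]
11: R B11 → L3 hit [-]
12: R B3 → L3 miss [-]

DIRTY = [9]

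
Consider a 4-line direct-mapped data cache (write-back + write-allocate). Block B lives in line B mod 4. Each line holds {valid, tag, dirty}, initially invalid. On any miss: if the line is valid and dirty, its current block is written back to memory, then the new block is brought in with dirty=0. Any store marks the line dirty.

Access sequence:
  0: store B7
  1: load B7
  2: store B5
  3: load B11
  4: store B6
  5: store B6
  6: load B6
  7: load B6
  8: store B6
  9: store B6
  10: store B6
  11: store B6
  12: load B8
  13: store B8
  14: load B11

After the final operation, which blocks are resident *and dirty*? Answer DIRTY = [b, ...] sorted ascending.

0: W B7 → L3 miss [D]
1: R B7 → L3 hit [D]
2: W B5 → L1 miss [D]
3: R B11 → L3 miss wb→B7 [-]
4: W B6 → L2 miss [D]
5: W B6 → L2 hit [D]
6: R B6 → L2 hit [D]
7: R B6 → L2 hit [D]
8: W B6 → L2 hit [D]
9: W B6 → L2 hit [D]
10: W B6 → L2 hit [D]
11: W B6 → L2 hit [D]
12: R B8 → L0 miss [-]
13: W B8 → L0 hit [D]
14: R B11 → L3 hit [-]

DIRTY = [5, 6, 8]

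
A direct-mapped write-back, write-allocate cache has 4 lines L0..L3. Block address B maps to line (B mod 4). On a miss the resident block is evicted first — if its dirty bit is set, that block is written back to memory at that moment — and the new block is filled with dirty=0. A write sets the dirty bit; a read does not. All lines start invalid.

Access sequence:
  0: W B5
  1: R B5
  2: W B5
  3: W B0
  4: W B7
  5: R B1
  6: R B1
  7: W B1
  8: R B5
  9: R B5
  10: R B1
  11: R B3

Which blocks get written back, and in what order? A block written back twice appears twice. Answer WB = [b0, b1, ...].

WB = [5, 1, 7]

0: W B5 -> L1 miss  d=D]
1: R B5 -> L1 hit  d=D]
2: W B5 -> L1 hit  d=D]
3: W B0 -> L0 miss  d=D]
4: W B7 -> L3 miss  d=D]
5: R B1 -> L1 miss wb->B5  d=-]
6: R B1 -> L1 hit  d=-]
7: W B1 -> L1 hit  d=D]
8: R B5 -> L1 miss wb->B1  d=-]
9: R B5 -> L1 hit  d=-]
10: R B1 -> L1 miss  d=-]
11: R B3 -> L3 miss wb->B7  d=-]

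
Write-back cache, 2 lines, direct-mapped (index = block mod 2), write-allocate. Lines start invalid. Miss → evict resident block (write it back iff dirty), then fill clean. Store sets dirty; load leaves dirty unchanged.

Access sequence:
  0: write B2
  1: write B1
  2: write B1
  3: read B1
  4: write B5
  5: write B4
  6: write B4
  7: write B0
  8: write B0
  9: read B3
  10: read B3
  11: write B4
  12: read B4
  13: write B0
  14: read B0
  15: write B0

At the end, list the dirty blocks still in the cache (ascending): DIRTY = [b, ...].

0: W B2 -> L0 miss  d=D]
1: W B1 -> L1 miss  d=D]
2: W B1 -> L1 hit  d=D]
3: R B1 -> L1 hit  d=D]
4: W B5 -> L1 miss wb->B1  d=D]
5: W B4 -> L0 miss wb->B2  d=D]
6: W B4 -> L0 hit  d=D]
7: W B0 -> L0 miss wb->B4  d=D]
8: W B0 -> L0 hit  d=D]
9: R B3 -> L1 miss wb->B5  d=-]
10: R B3 -> L1 hit  d=-]
11: W B4 -> L0 miss wb->B0  d=D]
12: R B4 -> L0 hit  d=D]
13: W B0 -> L0 miss wb->B4  d=D]
14: R B0 -> L0 hit  d=D]
15: W B0 -> L0 hit  d=D]

DIRTY = [0]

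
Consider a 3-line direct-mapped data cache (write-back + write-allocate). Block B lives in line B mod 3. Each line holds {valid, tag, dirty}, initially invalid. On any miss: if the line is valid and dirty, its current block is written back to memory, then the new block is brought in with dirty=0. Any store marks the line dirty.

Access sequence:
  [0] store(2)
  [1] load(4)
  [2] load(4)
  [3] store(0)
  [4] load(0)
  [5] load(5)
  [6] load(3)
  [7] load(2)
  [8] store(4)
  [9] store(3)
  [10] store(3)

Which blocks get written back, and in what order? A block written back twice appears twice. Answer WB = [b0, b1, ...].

  0 | W B2 → L2 miss [D]
  1 | R B4 → L1 miss [-]
  2 | R B4 → L1 hit [-]
  3 | W B0 → L0 miss [D]
  4 | R B0 → L0 hit [D]
  5 | R B5 → L2 miss wb→B2 [-]
  6 | R B3 → L0 miss wb→B0 [-]
  7 | R B2 → L2 miss [-]
  8 | W B4 → L1 hit [D]
  9 | W B3 → L0 hit [D]
  10 | W B3 → L0 hit [D]

WB = [2, 0]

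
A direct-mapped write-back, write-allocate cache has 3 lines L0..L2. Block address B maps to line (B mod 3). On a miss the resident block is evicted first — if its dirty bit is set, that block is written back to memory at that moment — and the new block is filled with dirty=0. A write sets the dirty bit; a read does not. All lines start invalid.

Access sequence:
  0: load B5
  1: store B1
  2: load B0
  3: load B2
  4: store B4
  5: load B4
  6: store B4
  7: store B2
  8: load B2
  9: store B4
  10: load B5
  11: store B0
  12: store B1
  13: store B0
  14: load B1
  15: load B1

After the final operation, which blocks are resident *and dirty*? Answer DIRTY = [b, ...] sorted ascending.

0: R B5 → L2 miss [-]
1: W B1 → L1 miss [D]
2: R B0 → L0 miss [-]
3: R B2 → L2 miss [-]
4: W B4 → L1 miss wb→B1 [D]
5: R B4 → L1 hit [D]
6: W B4 → L1 hit [D]
7: W B2 → L2 hit [D]
8: R B2 → L2 hit [D]
9: W B4 → L1 hit [D]
10: R B5 → L2 miss wb→B2 [-]
11: W B0 → L0 hit [D]
12: W B1 → L1 miss wb→B4 [D]
13: W B0 → L0 hit [D]
14: R B1 → L1 hit [D]
15: R B1 → L1 hit [D]

DIRTY = [0, 1]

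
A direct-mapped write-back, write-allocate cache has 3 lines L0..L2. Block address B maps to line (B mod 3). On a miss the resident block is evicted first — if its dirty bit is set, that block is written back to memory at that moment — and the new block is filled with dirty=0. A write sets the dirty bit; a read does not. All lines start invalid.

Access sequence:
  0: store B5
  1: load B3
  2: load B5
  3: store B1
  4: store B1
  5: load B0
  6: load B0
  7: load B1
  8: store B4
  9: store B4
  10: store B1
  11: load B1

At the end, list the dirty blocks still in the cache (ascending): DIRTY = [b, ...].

  0 | W B5 → L2 miss [D]
  1 | R B3 → L0 miss [-]
  2 | R B5 → L2 hit [D]
  3 | W B1 → L1 miss [D]
  4 | W B1 → L1 hit [D]
  5 | R B0 → L0 miss [-]
  6 | R B0 → L0 hit [-]
  7 | R B1 → L1 hit [D]
  8 | W B4 → L1 miss wb→B1 [D]
  9 | W B4 → L1 hit [D]
  10 | W B1 → L1 miss wb→B4 [D]
  11 | R B1 → L1 hit [D]

DIRTY = [1, 5]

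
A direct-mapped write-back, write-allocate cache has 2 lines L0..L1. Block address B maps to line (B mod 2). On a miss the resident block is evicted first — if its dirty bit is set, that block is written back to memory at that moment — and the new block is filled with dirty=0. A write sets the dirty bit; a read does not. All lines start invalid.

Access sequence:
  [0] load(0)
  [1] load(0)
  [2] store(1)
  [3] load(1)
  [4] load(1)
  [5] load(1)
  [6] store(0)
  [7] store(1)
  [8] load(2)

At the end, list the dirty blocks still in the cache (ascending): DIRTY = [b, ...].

DIRTY = [1]

  0 | R B0 → L0 miss [-]
  1 | R B0 → L0 hit [-]
  2 | W B1 → L1 miss [D]
  3 | R B1 → L1 hit [D]
  4 | R B1 → L1 hit [D]
  5 | R B1 → L1 hit [D]
  6 | W B0 → L0 hit [D]
  7 | W B1 → L1 hit [D]
  8 | R B2 → L0 miss wb→B0 [-]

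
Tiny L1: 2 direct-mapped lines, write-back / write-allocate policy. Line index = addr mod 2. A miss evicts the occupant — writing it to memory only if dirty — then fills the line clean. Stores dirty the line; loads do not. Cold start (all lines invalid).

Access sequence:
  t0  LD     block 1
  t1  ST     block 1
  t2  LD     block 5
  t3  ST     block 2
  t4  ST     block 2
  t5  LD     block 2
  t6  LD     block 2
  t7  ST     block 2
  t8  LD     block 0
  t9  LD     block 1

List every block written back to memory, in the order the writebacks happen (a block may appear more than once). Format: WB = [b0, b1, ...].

0: R B1 → L1 miss [-]
1: W B1 → L1 hit [D]
2: R B5 → L1 miss wb→B1 [-]
3: W B2 → L0 miss [D]
4: W B2 → L0 hit [D]
5: R B2 → L0 hit [D]
6: R B2 → L0 hit [D]
7: W B2 → L0 hit [D]
8: R B0 → L0 miss wb→B2 [-]
9: R B1 → L1 miss [-]

WB = [1, 2]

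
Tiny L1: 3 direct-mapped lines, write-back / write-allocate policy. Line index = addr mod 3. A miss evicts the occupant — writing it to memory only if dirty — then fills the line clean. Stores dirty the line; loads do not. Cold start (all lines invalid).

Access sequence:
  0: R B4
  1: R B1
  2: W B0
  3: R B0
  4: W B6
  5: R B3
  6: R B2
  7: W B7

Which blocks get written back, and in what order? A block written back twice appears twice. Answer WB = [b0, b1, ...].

0: R B4 -> L1 miss  d=-]
1: R B1 -> L1 miss  d=-]
2: W B0 -> L0 miss  d=D]
3: R B0 -> L0 hit  d=D]
4: W B6 -> L0 miss wb->B0  d=D]
5: R B3 -> L0 miss wb->B6  d=-]
6: R B2 -> L2 miss  d=-]
7: W B7 -> L1 miss  d=D]

WB = [0, 6]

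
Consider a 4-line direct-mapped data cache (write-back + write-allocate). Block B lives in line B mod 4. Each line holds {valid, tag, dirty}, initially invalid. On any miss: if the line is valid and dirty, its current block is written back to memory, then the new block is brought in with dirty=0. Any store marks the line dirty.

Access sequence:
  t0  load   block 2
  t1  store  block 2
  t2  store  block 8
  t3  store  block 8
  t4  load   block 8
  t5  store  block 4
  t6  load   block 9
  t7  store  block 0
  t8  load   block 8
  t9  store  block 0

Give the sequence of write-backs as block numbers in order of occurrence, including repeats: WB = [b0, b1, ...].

WB = [8, 4, 0]

  0 | R B2 → L2 miss [-]
  1 | W B2 → L2 hit [D]
  2 | W B8 → L0 miss [D]
  3 | W B8 → L0 hit [D]
  4 | R B8 → L0 hit [D]
  5 | W B4 → L0 miss wb→B8 [D]
  6 | R B9 → L1 miss [-]
  7 | W B0 → L0 miss wb→B4 [D]
  8 | R B8 → L0 miss wb→B0 [-]
  9 | W B0 → L0 miss [D]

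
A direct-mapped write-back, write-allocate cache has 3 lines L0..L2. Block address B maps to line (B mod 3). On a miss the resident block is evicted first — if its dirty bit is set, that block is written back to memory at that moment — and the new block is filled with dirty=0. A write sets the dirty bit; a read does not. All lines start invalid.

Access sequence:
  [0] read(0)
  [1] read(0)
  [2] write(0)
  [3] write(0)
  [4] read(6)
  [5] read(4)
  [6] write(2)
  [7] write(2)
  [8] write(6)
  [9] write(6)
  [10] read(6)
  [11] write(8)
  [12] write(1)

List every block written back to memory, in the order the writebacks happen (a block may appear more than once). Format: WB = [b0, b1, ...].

  0 | R B0 → L0 miss [-]
  1 | R B0 → L0 hit [-]
  2 | W B0 → L0 hit [D]
  3 | W B0 → L0 hit [D]
  4 | R B6 → L0 miss wb→B0 [-]
  5 | R B4 → L1 miss [-]
  6 | W B2 → L2 miss [D]
  7 | W B2 → L2 hit [D]
  8 | W B6 → L0 hit [D]
  9 | W B6 → L0 hit [D]
  10 | R B6 → L0 hit [D]
  11 | W B8 → L2 miss wb→B2 [D]
  12 | W B1 → L1 miss [D]

WB = [0, 2]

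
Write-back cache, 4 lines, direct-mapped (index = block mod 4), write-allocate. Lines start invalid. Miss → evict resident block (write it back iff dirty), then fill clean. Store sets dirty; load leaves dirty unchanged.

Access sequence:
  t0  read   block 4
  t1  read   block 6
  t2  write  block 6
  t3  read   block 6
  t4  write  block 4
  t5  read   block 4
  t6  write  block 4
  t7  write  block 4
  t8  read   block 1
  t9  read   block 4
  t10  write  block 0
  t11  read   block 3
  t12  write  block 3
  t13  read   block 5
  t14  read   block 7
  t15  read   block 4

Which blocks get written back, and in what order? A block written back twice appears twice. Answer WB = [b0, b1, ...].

  0 | R B4 → L0 miss [-]
  1 | R B6 → L2 miss [-]
  2 | W B6 → L2 hit [D]
  3 | R B6 → L2 hit [D]
  4 | W B4 → L0 hit [D]
  5 | R B4 → L0 hit [D]
  6 | W B4 → L0 hit [D]
  7 | W B4 → L0 hit [D]
  8 | R B1 → L1 miss [-]
  9 | R B4 → L0 hit [D]
  10 | W B0 → L0 miss wb→B4 [D]
  11 | R B3 → L3 miss [-]
  12 | W B3 → L3 hit [D]
  13 | R B5 → L1 miss [-]
  14 | R B7 → L3 miss wb→B3 [-]
  15 | R B4 → L0 miss wb→B0 [-]

WB = [4, 3, 0]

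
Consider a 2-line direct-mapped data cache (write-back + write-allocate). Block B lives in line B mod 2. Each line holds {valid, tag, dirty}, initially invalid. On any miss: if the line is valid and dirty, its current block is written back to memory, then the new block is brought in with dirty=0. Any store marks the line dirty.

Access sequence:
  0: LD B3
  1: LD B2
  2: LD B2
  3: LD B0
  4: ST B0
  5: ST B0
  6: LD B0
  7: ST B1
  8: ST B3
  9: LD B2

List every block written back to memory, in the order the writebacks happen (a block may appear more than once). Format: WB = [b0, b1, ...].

WB = [1, 0]

  0 | R B3 → L1 miss [-]
  1 | R B2 → L0 miss [-]
  2 | R B2 → L0 hit [-]
  3 | R B0 → L0 miss [-]
  4 | W B0 → L0 hit [D]
  5 | W B0 → L0 hit [D]
  6 | R B0 → L0 hit [D]
  7 | W B1 → L1 miss [D]
  8 | W B3 → L1 miss wb→B1 [D]
  9 | R B2 → L0 miss wb→B0 [-]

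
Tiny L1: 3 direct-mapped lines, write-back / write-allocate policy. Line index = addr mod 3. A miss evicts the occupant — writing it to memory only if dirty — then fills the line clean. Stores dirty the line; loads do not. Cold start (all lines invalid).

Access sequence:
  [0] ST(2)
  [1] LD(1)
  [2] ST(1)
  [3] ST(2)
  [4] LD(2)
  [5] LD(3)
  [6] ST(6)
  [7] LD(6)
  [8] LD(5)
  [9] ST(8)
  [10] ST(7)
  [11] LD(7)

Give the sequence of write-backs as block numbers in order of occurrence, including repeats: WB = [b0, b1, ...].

  0 | W B2 → L2 miss [D]
  1 | R B1 → L1 miss [-]
  2 | W B1 → L1 hit [D]
  3 | W B2 → L2 hit [D]
  4 | R B2 → L2 hit [D]
  5 | R B3 → L0 miss [-]
  6 | W B6 → L0 miss [D]
  7 | R B6 → L0 hit [D]
  8 | R B5 → L2 miss wb→B2 [-]
  9 | W B8 → L2 miss [D]
  10 | W B7 → L1 miss wb→B1 [D]
  11 | R B7 → L1 hit [D]

WB = [2, 1]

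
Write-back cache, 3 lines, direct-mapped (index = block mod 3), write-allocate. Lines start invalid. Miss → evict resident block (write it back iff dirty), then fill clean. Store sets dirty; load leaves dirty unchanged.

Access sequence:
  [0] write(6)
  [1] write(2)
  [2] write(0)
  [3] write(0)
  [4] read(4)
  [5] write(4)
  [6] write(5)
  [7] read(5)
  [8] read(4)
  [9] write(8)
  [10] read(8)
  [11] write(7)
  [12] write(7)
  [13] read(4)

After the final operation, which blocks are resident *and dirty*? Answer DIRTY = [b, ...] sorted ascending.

0: W B6 -> L0 miss  d=D]
1: W B2 -> L2 miss  d=D]
2: W B0 -> L0 miss wb->B6  d=D]
3: W B0 -> L0 hit  d=D]
4: R B4 -> L1 miss  d=-]
5: W B4 -> L1 hit  d=D]
6: W B5 -> L2 miss wb->B2  d=D]
7: R B5 -> L2 hit  d=D]
8: R B4 -> L1 hit  d=D]
9: W B8 -> L2 miss wb->B5  d=D]
10: R B8 -> L2 hit  d=D]
11: W B7 -> L1 miss wb->B4  d=D]
12: W B7 -> L1 hit  d=D]
13: R B4 -> L1 miss wb->B7  d=-]

DIRTY = [0, 8]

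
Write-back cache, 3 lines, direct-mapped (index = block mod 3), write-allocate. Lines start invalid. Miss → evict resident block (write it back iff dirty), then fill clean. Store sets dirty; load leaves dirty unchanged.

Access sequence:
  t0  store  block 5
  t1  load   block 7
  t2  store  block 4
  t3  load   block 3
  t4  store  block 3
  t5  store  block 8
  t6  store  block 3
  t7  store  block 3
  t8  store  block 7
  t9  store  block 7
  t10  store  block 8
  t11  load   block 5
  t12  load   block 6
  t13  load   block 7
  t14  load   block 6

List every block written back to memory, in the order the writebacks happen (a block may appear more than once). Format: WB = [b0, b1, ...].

WB = [5, 4, 8, 3]

  0 | W B5 → L2 miss [D]
  1 | R B7 → L1 miss [-]
  2 | W B4 → L1 miss [D]
  3 | R B3 → L0 miss [-]
  4 | W B3 → L0 hit [D]
  5 | W B8 → L2 miss wb→B5 [D]
  6 | W B3 → L0 hit [D]
  7 | W B3 → L0 hit [D]
  8 | W B7 → L1 miss wb→B4 [D]
  9 | W B7 → L1 hit [D]
  10 | W B8 → L2 hit [D]
  11 | R B5 → L2 miss wb→B8 [-]
  12 | R B6 → L0 miss wb→B3 [-]
  13 | R B7 → L1 hit [D]
  14 | R B6 → L0 hit [-]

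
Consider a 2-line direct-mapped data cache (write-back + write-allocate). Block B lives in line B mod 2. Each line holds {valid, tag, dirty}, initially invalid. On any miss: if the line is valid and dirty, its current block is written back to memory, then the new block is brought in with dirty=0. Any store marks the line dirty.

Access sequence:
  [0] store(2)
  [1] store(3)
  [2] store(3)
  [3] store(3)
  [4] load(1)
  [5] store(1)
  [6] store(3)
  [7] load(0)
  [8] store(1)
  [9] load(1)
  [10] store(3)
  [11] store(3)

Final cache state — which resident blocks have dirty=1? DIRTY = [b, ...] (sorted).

DIRTY = [3]

0: W B2 → L0 miss [D]
1: W B3 → L1 miss [D]
2: W B3 → L1 hit [D]
3: W B3 → L1 hit [D]
4: R B1 → L1 miss wb→B3 [-]
5: W B1 → L1 hit [D]
6: W B3 → L1 miss wb→B1 [D]
7: R B0 → L0 miss wb→B2 [-]
8: W B1 → L1 miss wb→B3 [D]
9: R B1 → L1 hit [D]
10: W B3 → L1 miss wb→B1 [D]
11: W B3 → L1 hit [D]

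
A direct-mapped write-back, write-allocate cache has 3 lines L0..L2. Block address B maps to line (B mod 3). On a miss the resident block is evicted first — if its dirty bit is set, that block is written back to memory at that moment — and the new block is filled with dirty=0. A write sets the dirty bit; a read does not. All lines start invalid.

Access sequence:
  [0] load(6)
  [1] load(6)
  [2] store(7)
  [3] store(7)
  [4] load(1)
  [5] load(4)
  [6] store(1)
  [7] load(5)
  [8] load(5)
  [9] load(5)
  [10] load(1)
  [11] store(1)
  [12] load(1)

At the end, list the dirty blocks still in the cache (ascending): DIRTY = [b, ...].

0: R B6 -> L0 miss  d=-]
1: R B6 -> L0 hit  d=-]
2: W B7 -> L1 miss  d=D]
3: W B7 -> L1 hit  d=D]
4: R B1 -> L1 miss wb->B7  d=-]
5: R B4 -> L1 miss  d=-]
6: W B1 -> L1 miss  d=D]
7: R B5 -> L2 miss  d=-]
8: R B5 -> L2 hit  d=-]
9: R B5 -> L2 hit  d=-]
10: R B1 -> L1 hit  d=D]
11: W B1 -> L1 hit  d=D]
12: R B1 -> L1 hit  d=D]

DIRTY = [1]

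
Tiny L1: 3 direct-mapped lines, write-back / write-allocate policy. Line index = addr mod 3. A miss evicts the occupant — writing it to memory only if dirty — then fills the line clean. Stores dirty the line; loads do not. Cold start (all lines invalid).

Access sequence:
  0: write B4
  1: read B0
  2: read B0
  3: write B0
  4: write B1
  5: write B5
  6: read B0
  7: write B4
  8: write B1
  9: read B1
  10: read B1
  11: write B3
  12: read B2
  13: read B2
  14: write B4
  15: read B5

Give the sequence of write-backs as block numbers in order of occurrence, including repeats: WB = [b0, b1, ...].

WB = [4, 1, 4, 0, 5, 1]

  0 | W B4 → L1 miss [D]
  1 | R B0 → L0 miss [-]
  2 | R B0 → L0 hit [-]
  3 | W B0 → L0 hit [D]
  4 | W B1 → L1 miss wb→B4 [D]
  5 | W B5 → L2 miss [D]
  6 | R B0 → L0 hit [D]
  7 | W B4 → L1 miss wb→B1 [D]
  8 | W B1 → L1 miss wb→B4 [D]
  9 | R B1 → L1 hit [D]
  10 | R B1 → L1 hit [D]
  11 | W B3 → L0 miss wb→B0 [D]
  12 | R B2 → L2 miss wb→B5 [-]
  13 | R B2 → L2 hit [-]
  14 | W B4 → L1 miss wb→B1 [D]
  15 | R B5 → L2 miss [-]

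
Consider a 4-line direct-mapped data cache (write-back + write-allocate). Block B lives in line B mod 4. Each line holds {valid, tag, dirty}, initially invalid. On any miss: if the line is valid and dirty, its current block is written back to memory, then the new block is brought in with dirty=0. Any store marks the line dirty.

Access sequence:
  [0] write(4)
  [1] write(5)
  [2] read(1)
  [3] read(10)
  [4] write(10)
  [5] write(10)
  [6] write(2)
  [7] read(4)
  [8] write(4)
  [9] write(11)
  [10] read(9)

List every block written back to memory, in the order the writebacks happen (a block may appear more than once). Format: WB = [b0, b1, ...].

0: W B4 -> L0 miss  d=D]
1: W B5 -> L1 miss  d=D]
2: R B1 -> L1 miss wb->B5  d=-]
3: R B10 -> L2 miss  d=-]
4: W B10 -> L2 hit  d=D]
5: W B10 -> L2 hit  d=D]
6: W B2 -> L2 miss wb->B10  d=D]
7: R B4 -> L0 hit  d=D]
8: W B4 -> L0 hit  d=D]
9: W B11 -> L3 miss  d=D]
10: R B9 -> L1 miss  d=-]

WB = [5, 10]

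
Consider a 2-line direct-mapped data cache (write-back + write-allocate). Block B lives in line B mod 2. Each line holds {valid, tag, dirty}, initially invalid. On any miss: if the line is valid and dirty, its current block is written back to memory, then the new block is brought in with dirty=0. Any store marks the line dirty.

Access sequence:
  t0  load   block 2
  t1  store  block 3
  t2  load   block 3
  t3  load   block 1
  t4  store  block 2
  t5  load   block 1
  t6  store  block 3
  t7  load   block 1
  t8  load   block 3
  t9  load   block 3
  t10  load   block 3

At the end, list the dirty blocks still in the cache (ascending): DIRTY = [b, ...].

DIRTY = [2]

0: R B2 -> L0 miss  d=-]
1: W B3 -> L1 miss  d=D]
2: R B3 -> L1 hit  d=D]
3: R B1 -> L1 miss wb->B3  d=-]
4: W B2 -> L0 hit  d=D]
5: R B1 -> L1 hit  d=-]
6: W B3 -> L1 miss  d=D]
7: R B1 -> L1 miss wb->B3  d=-]
8: R B3 -> L1 miss  d=-]
9: R B3 -> L1 hit  d=-]
10: R B3 -> L1 hit  d=-]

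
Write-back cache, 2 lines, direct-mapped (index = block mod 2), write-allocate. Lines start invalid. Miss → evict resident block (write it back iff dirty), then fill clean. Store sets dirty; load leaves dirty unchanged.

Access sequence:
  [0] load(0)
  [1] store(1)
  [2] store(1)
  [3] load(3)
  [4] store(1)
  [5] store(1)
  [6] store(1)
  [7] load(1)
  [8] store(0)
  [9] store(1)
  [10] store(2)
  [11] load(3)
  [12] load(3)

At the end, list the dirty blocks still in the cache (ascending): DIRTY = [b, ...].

DIRTY = [2]

0: R B0 → L0 miss [-]
1: W B1 → L1 miss [D]
2: W B1 → L1 hit [D]
3: R B3 → L1 miss wb→B1 [-]
4: W B1 → L1 miss [D]
5: W B1 → L1 hit [D]
6: W B1 → L1 hit [D]
7: R B1 → L1 hit [D]
8: W B0 → L0 hit [D]
9: W B1 → L1 hit [D]
10: W B2 → L0 miss wb→B0 [D]
11: R B3 → L1 miss wb→B1 [-]
12: R B3 → L1 hit [-]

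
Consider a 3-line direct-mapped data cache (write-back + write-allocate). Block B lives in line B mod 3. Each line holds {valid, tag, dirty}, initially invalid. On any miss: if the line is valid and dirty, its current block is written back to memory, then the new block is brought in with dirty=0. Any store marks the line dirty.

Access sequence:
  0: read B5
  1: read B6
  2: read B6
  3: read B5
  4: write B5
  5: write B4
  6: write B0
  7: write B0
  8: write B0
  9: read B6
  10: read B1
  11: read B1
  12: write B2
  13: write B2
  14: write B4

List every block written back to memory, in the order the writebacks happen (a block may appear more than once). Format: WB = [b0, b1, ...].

0: R B5 -> L2 miss  d=-]
1: R B6 -> L0 miss  d=-]
2: R B6 -> L0 hit  d=-]
3: R B5 -> L2 hit  d=-]
4: W B5 -> L2 hit  d=D]
5: W B4 -> L1 miss  d=D]
6: W B0 -> L0 miss  d=D]
7: W B0 -> L0 hit  d=D]
8: W B0 -> L0 hit  d=D]
9: R B6 -> L0 miss wb->B0  d=-]
10: R B1 -> L1 miss wb->B4  d=-]
11: R B1 -> L1 hit  d=-]
12: W B2 -> L2 miss wb->B5  d=D]
13: W B2 -> L2 hit  d=D]
14: W B4 -> L1 miss  d=D]

WB = [0, 4, 5]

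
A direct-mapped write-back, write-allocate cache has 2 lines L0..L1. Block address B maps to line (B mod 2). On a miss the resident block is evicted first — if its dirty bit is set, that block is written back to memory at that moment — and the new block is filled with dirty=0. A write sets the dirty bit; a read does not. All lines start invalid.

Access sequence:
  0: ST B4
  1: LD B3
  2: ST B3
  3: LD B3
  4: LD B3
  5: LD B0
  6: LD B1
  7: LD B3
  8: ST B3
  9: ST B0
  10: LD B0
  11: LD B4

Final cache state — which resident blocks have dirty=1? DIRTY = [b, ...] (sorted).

DIRTY = [3]

0: W B4 -> L0 miss  d=D]
1: R B3 -> L1 miss  d=-]
2: W B3 -> L1 hit  d=D]
3: R B3 -> L1 hit  d=D]
4: R B3 -> L1 hit  d=D]
5: R B0 -> L0 miss wb->B4  d=-]
6: R B1 -> L1 miss wb->B3  d=-]
7: R B3 -> L1 miss  d=-]
8: W B3 -> L1 hit  d=D]
9: W B0 -> L0 hit  d=D]
10: R B0 -> L0 hit  d=D]
11: R B4 -> L0 miss wb->B0  d=-]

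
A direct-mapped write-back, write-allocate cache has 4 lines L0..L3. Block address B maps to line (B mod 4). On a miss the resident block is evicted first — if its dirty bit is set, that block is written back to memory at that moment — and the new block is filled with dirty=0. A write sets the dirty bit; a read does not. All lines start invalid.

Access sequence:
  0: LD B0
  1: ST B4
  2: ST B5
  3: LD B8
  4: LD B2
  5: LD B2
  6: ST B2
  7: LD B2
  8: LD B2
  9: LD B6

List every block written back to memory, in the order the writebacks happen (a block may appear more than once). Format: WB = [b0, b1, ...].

WB = [4, 2]

  0 | R B0 → L0 miss [-]
  1 | W B4 → L0 miss [D]
  2 | W B5 → L1 miss [D]
  3 | R B8 → L0 miss wb→B4 [-]
  4 | R B2 → L2 miss [-]
  5 | R B2 → L2 hit [-]
  6 | W B2 → L2 hit [D]
  7 | R B2 → L2 hit [D]
  8 | R B2 → L2 hit [D]
  9 | R B6 → L2 miss wb→B2 [-]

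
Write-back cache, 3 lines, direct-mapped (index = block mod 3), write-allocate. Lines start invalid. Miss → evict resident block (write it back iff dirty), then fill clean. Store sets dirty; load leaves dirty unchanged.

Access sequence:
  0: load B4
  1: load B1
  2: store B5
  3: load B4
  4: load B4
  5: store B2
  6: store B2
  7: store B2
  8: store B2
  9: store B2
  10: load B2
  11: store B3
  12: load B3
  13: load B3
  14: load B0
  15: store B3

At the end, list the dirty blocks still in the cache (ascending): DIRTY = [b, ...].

  0 | R B4 → L1 miss [-]
  1 | R B1 → L1 miss [-]
  2 | W B5 → L2 miss [D]
  3 | R B4 → L1 miss [-]
  4 | R B4 → L1 hit [-]
  5 | W B2 → L2 miss wb→B5 [D]
  6 | W B2 → L2 hit [D]
  7 | W B2 → L2 hit [D]
  8 | W B2 → L2 hit [D]
  9 | W B2 → L2 hit [D]
  10 | R B2 → L2 hit [D]
  11 | W B3 → L0 miss [D]
  12 | R B3 → L0 hit [D]
  13 | R B3 → L0 hit [D]
  14 | R B0 → L0 miss wb→B3 [-]
  15 | W B3 → L0 miss [D]

DIRTY = [2, 3]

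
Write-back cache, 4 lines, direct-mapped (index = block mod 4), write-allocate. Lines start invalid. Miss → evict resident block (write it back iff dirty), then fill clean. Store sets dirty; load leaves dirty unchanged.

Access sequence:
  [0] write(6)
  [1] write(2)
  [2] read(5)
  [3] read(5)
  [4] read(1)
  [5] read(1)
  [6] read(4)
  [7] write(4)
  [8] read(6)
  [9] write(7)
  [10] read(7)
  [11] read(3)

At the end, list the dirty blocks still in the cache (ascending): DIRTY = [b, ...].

0: W B6 -> L2 miss  d=D]
1: W B2 -> L2 miss wb->B6  d=D]
2: R B5 -> L1 miss  d=-]
3: R B5 -> L1 hit  d=-]
4: R B1 -> L1 miss  d=-]
5: R B1 -> L1 hit  d=-]
6: R B4 -> L0 miss  d=-]
7: W B4 -> L0 hit  d=D]
8: R B6 -> L2 miss wb->B2  d=-]
9: W B7 -> L3 miss  d=D]
10: R B7 -> L3 hit  d=D]
11: R B3 -> L3 miss wb->B7  d=-]

DIRTY = [4]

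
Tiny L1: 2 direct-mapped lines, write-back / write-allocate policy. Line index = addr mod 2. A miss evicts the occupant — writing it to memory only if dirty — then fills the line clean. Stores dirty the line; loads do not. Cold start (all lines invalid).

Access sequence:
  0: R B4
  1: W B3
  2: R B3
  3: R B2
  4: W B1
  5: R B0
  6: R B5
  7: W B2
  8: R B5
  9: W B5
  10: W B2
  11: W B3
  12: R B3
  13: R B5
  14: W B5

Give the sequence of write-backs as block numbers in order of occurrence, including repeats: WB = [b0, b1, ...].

WB = [3, 1, 5, 3]

0: R B4 -> L0 miss  d=-]
1: W B3 -> L1 miss  d=D]
2: R B3 -> L1 hit  d=D]
3: R B2 -> L0 miss  d=-]
4: W B1 -> L1 miss wb->B3  d=D]
5: R B0 -> L0 miss  d=-]
6: R B5 -> L1 miss wb->B1  d=-]
7: W B2 -> L0 miss  d=D]
8: R B5 -> L1 hit  d=-]
9: W B5 -> L1 hit  d=D]
10: W B2 -> L0 hit  d=D]
11: W B3 -> L1 miss wb->B5  d=D]
12: R B3 -> L1 hit  d=D]
13: R B5 -> L1 miss wb->B3  d=-]
14: W B5 -> L1 hit  d=D]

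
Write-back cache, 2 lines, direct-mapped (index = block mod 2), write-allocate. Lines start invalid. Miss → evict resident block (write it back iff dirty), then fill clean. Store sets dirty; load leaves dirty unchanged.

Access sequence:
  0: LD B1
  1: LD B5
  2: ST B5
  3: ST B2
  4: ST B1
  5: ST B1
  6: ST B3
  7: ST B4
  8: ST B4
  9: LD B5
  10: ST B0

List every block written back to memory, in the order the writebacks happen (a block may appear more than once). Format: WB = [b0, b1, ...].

0: R B1 → L1 miss [-]
1: R B5 → L1 miss [-]
2: W B5 → L1 hit [D]
3: W B2 → L0 miss [D]
4: W B1 → L1 miss wb→B5 [D]
5: W B1 → L1 hit [D]
6: W B3 → L1 miss wb→B1 [D]
7: W B4 → L0 miss wb→B2 [D]
8: W B4 → L0 hit [D]
9: R B5 → L1 miss wb→B3 [-]
10: W B0 → L0 miss wb→B4 [D]

WB = [5, 1, 2, 3, 4]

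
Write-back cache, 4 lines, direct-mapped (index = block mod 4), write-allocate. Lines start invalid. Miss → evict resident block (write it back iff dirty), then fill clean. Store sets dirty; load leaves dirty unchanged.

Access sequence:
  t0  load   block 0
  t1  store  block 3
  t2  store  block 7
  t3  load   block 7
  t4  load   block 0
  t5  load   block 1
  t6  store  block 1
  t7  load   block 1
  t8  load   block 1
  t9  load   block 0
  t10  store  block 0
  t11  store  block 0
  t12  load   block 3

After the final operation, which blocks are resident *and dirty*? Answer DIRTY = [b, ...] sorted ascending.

0: R B0 → L0 miss [-]
1: W B3 → L3 miss [D]
2: W B7 → L3 miss wb→B3 [D]
3: R B7 → L3 hit [D]
4: R B0 → L0 hit [-]
5: R B1 → L1 miss [-]
6: W B1 → L1 hit [D]
7: R B1 → L1 hit [D]
8: R B1 → L1 hit [D]
9: R B0 → L0 hit [-]
10: W B0 → L0 hit [D]
11: W B0 → L0 hit [D]
12: R B3 → L3 miss wb→B7 [-]

DIRTY = [0, 1]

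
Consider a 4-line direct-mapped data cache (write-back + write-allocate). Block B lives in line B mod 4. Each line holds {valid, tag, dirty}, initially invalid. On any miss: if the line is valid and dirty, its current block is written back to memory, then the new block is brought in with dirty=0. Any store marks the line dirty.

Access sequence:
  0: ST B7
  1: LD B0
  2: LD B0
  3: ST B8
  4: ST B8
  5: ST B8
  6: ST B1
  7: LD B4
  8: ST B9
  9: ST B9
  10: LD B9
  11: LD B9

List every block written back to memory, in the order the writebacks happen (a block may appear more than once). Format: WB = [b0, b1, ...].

0: W B7 -> L3 miss  d=D]
1: R B0 -> L0 miss  d=-]
2: R B0 -> L0 hit  d=-]
3: W B8 -> L0 miss  d=D]
4: W B8 -> L0 hit  d=D]
5: W B8 -> L0 hit  d=D]
6: W B1 -> L1 miss  d=D]
7: R B4 -> L0 miss wb->B8  d=-]
8: W B9 -> L1 miss wb->B1  d=D]
9: W B9 -> L1 hit  d=D]
10: R B9 -> L1 hit  d=D]
11: R B9 -> L1 hit  d=D]

WB = [8, 1]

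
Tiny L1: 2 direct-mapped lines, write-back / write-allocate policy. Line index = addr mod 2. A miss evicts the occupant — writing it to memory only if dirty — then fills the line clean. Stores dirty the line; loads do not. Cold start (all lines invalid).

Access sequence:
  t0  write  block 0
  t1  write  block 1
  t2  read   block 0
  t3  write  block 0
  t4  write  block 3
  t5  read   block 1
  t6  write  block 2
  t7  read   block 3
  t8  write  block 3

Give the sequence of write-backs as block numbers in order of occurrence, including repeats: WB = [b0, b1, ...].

0: W B0 → L0 miss [D]
1: W B1 → L1 miss [D]
2: R B0 → L0 hit [D]
3: W B0 → L0 hit [D]
4: W B3 → L1 miss wb→B1 [D]
5: R B1 → L1 miss wb→B3 [-]
6: W B2 → L0 miss wb→B0 [D]
7: R B3 → L1 miss [-]
8: W B3 → L1 hit [D]

WB = [1, 3, 0]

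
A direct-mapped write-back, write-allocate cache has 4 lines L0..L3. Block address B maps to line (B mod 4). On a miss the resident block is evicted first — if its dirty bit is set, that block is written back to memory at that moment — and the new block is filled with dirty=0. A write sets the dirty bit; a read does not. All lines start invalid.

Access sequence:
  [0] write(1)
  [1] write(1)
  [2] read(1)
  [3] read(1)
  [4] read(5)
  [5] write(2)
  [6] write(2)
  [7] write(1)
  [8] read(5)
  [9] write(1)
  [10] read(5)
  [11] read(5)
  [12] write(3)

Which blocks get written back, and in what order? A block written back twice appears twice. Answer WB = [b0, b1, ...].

WB = [1, 1, 1]

0: W B1 → L1 miss [D]
1: W B1 → L1 hit [D]
2: R B1 → L1 hit [D]
3: R B1 → L1 hit [D]
4: R B5 → L1 miss wb→B1 [-]
5: W B2 → L2 miss [D]
6: W B2 → L2 hit [D]
7: W B1 → L1 miss [D]
8: R B5 → L1 miss wb→B1 [-]
9: W B1 → L1 miss [D]
10: R B5 → L1 miss wb→B1 [-]
11: R B5 → L1 hit [-]
12: W B3 → L3 miss [D]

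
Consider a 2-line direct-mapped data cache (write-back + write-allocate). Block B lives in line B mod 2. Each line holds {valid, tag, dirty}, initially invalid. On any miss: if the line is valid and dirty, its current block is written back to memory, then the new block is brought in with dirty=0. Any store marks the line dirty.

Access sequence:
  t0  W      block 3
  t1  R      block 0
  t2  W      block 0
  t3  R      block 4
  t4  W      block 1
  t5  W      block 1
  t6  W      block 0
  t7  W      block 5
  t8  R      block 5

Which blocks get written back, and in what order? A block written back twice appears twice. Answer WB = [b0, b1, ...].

WB = [0, 3, 1]

0: W B3 -> L1 miss  d=D]
1: R B0 -> L0 miss  d=-]
2: W B0 -> L0 hit  d=D]
3: R B4 -> L0 miss wb->B0  d=-]
4: W B1 -> L1 miss wb->B3  d=D]
5: W B1 -> L1 hit  d=D]
6: W B0 -> L0 miss  d=D]
7: W B5 -> L1 miss wb->B1  d=D]
8: R B5 -> L1 hit  d=D]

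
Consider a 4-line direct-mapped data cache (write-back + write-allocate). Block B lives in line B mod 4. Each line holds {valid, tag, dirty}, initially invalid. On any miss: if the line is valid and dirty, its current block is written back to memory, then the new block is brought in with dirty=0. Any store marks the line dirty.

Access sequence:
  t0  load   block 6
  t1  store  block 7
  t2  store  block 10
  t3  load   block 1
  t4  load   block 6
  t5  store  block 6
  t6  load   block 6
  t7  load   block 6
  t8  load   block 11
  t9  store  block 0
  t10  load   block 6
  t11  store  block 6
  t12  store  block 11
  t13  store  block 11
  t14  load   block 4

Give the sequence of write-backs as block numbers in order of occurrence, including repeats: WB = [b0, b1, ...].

WB = [10, 7, 0]

  0 | R B6 → L2 miss [-]
  1 | W B7 → L3 miss [D]
  2 | W B10 → L2 miss [D]
  3 | R B1 → L1 miss [-]
  4 | R B6 → L2 miss wb→B10 [-]
  5 | W B6 → L2 hit [D]
  6 | R B6 → L2 hit [D]
  7 | R B6 → L2 hit [D]
  8 | R B11 → L3 miss wb→B7 [-]
  9 | W B0 → L0 miss [D]
  10 | R B6 → L2 hit [D]
  11 | W B6 → L2 hit [D]
  12 | W B11 → L3 hit [D]
  13 | W B11 → L3 hit [D]
  14 | R B4 → L0 miss wb→B0 [-]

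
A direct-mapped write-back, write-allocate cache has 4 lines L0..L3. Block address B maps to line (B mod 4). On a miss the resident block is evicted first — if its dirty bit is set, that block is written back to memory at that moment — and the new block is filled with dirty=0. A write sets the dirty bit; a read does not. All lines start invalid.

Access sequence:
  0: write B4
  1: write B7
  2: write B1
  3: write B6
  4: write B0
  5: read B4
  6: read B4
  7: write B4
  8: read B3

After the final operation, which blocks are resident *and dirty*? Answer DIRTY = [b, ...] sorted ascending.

DIRTY = [1, 4, 6]

  0 | W B4 → L0 miss [D]
  1 | W B7 → L3 miss [D]
  2 | W B1 → L1 miss [D]
  3 | W B6 → L2 miss [D]
  4 | W B0 → L0 miss wb→B4 [D]
  5 | R B4 → L0 miss wb→B0 [-]
  6 | R B4 → L0 hit [-]
  7 | W B4 → L0 hit [D]
  8 | R B3 → L3 miss wb→B7 [-]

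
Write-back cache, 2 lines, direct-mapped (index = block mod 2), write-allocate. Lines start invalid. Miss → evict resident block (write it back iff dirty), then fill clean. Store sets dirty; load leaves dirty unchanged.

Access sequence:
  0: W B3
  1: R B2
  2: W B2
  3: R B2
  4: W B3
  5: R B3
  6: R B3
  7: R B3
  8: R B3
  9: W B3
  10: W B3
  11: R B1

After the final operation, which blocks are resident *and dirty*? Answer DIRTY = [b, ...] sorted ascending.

DIRTY = [2]

0: W B3 → L1 miss [D]
1: R B2 → L0 miss [-]
2: W B2 → L0 hit [D]
3: R B2 → L0 hit [D]
4: W B3 → L1 hit [D]
5: R B3 → L1 hit [D]
6: R B3 → L1 hit [D]
7: R B3 → L1 hit [D]
8: R B3 → L1 hit [D]
9: W B3 → L1 hit [D]
10: W B3 → L1 hit [D]
11: R B1 → L1 miss wb→B3 [-]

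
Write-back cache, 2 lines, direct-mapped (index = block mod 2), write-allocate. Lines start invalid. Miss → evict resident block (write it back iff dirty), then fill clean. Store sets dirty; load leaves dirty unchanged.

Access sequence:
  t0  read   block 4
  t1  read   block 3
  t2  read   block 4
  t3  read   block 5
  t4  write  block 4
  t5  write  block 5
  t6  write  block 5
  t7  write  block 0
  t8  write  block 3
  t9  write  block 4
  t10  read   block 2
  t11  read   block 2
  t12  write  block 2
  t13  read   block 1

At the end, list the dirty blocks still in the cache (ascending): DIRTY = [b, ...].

  0 | R B4 → L0 miss [-]
  1 | R B3 → L1 miss [-]
  2 | R B4 → L0 hit [-]
  3 | R B5 → L1 miss [-]
  4 | W B4 → L0 hit [D]
  5 | W B5 → L1 hit [D]
  6 | W B5 → L1 hit [D]
  7 | W B0 → L0 miss wb→B4 [D]
  8 | W B3 → L1 miss wb→B5 [D]
  9 | W B4 → L0 miss wb→B0 [D]
  10 | R B2 → L0 miss wb→B4 [-]
  11 | R B2 → L0 hit [-]
  12 | W B2 → L0 hit [D]
  13 | R B1 → L1 miss wb→B3 [-]

DIRTY = [2]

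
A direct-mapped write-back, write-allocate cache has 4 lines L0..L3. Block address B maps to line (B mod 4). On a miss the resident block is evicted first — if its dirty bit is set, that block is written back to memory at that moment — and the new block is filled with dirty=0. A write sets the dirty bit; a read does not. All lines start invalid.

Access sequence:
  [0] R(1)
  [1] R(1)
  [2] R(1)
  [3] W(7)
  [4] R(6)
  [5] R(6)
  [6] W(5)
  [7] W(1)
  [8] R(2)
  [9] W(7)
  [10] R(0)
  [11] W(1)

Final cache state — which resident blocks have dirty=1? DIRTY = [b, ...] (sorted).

DIRTY = [1, 7]

  0 | R B1 → L1 miss [-]
  1 | R B1 → L1 hit [-]
  2 | R B1 → L1 hit [-]
  3 | W B7 → L3 miss [D]
  4 | R B6 → L2 miss [-]
  5 | R B6 → L2 hit [-]
  6 | W B5 → L1 miss [D]
  7 | W B1 → L1 miss wb→B5 [D]
  8 | R B2 → L2 miss [-]
  9 | W B7 → L3 hit [D]
  10 | R B0 → L0 miss [-]
  11 | W B1 → L1 hit [D]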